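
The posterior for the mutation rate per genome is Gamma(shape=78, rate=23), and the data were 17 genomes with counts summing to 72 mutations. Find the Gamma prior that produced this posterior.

Gamma–Poisson conjugacy: posterior shape = α + Σxᵢ, posterior rate = β + n.
So α = 78 − 72 = 6 and β = 23 − 17 = 6.

Gamma(shape=6, rate=6)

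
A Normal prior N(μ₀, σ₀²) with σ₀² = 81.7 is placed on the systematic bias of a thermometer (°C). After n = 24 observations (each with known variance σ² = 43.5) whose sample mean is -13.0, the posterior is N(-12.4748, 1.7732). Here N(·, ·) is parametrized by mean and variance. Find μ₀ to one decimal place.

μ₀ = 11.2

The posterior mean is a precision-weighted average: μ_n = (τ₀μ₀ + τ_data·x̄)/(τ₀+τ_data), with τ₀=1/σ₀² and τ_data=n/σ².
Here τ₀ = 1/81.7 = 0.012240 and τ_data = 24/43.5 = 0.551724, so τ_n = 0.563964.
Rearranging for μ₀: μ₀ = (μ_n·τ_n − τ_data·x̄)/τ₀ = (-12.4748·0.563964 − 0.551724·-13.0) / 0.012240 = 0.137074/0.012240 ≈ 11.2.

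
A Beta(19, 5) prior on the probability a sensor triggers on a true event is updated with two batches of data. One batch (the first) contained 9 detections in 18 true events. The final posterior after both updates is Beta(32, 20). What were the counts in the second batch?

4 detections and 6 misses

Because Beta–binomial updating is additive in the counts, the combined data contributed (α_post−α_prior, β_post−β_prior) successes and failures.
Total across both batches: 32−19=13 detections, 20−5=15 misses.
Subtract the first batch: 13−9=4 detections and 15−9=6 misses.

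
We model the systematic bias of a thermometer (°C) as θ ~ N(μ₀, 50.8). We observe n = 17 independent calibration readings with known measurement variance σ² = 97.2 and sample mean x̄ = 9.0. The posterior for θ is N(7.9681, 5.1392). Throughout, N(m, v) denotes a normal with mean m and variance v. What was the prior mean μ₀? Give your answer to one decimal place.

μ₀ = -1.2

With known observation variance, the Normal–Normal posterior has precision τ_n = τ₀ + n/σ² and mean μ_n = (τ₀μ₀ + (n/σ²)x̄)/τ_n.
Here τ₀ = 1/50.8 = 0.019685 and τ_data = 17/97.2 = 0.174897, so τ_n = 0.194582.
Rearranging for μ₀: μ₀ = (μ_n·τ_n − τ_data·x̄)/τ₀ = (7.9681·0.194582 − 0.174897·9.0) / 0.019685 = -0.023624/0.019685 ≈ -1.2.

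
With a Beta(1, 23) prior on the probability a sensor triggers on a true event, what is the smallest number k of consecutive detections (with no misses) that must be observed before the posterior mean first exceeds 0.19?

k = 5

After k detections and 0 misses the posterior is Beta(1+k, 23), with mean (1+k)/(1+23+k).
Set (1+k)/(24+k) > 0.19 and solve: k > (0.19·24 − 1)/(1 − 0.19) = 4.395.
The smallest integer exceeding 4.395 is 5.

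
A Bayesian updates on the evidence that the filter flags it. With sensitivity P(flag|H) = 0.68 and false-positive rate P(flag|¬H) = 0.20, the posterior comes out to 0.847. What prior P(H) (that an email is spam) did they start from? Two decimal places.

P(H) = 0.62

Bayes' rule in odds form gives O(H|E) = O(H)·[P(E|H)/P(E|¬H)], hence O(H) = O(H|E)/LR.
Posterior odds = 0.847/(1−0.847) = 5.5359. LR = 0.68/0.20 = 3.4000.
Prior odds = 5.5359/3.4000 = 1.6282, so P(H) = 1.6282/(1+1.6282) ≈ 0.62.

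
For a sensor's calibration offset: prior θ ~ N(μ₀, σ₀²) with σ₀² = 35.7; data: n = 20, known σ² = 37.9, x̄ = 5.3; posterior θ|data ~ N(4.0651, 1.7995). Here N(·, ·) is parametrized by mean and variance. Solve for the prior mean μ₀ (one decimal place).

μ₀ = -19.2

The posterior mean is a precision-weighted average: μ_n = (τ₀μ₀ + τ_data·x̄)/(τ₀+τ_data), with τ₀=1/σ₀² and τ_data=n/σ².
Here τ₀ = 1/35.7 = 0.028011 and τ_data = 20/37.9 = 0.527704, so τ_n = 0.555715.
Rearranging for μ₀: μ₀ = (μ_n·τ_n − τ_data·x̄)/τ₀ = (4.0651·0.555715 − 0.527704·5.3) / 0.028011 = -0.537794/0.028011 ≈ -19.2.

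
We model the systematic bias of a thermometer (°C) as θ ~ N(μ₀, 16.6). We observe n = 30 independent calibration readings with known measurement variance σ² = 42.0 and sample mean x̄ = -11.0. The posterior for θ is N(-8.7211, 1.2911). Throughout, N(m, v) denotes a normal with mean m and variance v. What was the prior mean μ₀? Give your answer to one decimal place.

μ₀ = 18.3

With known observation variance, the Normal–Normal posterior has precision τ_n = τ₀ + n/σ² and mean μ_n = (τ₀μ₀ + (n/σ²)x̄)/τ_n.
Here τ₀ = 1/16.6 = 0.060241 and τ_data = 30/42.0 = 0.714286, so τ_n = 0.774527.
Rearranging for μ₀: μ₀ = (μ_n·τ_n − τ_data·x̄)/τ₀ = (-8.7211·0.774527 − 0.714286·-11.0) / 0.060241 = 1.102419/0.060241 ≈ 18.3.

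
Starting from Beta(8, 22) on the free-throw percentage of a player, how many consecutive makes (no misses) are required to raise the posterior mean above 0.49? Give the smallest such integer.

After k makes and 0 misses the posterior is Beta(8+k, 22), with mean (8+k)/(8+22+k).
Set (8+k)/(30+k) > 0.49 and solve: k > (0.49·30 − 8)/(1 − 0.49) = 13.137.
The smallest integer exceeding 13.137 is 14, and checking k=14: (22)/(44) = 0.5000 > 0.49.

k = 14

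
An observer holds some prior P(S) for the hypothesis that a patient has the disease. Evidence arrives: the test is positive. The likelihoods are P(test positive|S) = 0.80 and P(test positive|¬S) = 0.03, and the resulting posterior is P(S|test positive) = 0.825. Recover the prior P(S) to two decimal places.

Bayes' rule in odds form gives O(S|E) = O(S)·[P(E|S)/P(E|¬S)], hence O(S) = O(S|E)/LR.
Posterior odds = 0.825/(1−0.825) = 4.7143. LR = 0.80/0.03 = 26.6667.
Prior odds = 4.7143/26.6667 = 0.1768, so P(S) = 0.1768/(1+0.1768) ≈ 0.15.

P(S) = 0.15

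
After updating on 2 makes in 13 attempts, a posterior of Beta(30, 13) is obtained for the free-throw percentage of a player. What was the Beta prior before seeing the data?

Beta is conjugate to the binomial likelihood: posterior = Beta(α+s, β+f).
Subtract the data counts: 30−2=28, 13−11=2.

Beta(28, 2)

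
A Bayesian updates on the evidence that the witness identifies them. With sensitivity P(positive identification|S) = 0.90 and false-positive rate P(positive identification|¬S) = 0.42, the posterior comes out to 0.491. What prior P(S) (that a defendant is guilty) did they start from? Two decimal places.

In odds form, posterior odds = prior odds × likelihood ratio, so prior odds = posterior odds ÷ LR.
Posterior odds = 0.491/(1−0.491) = 0.9646. LR = 0.90/0.42 = 2.1429.
Prior odds = 0.9646/2.1429 = 0.4501, so P(S) = 0.4501/(1+0.4501) ≈ 0.31.

P(S) = 0.31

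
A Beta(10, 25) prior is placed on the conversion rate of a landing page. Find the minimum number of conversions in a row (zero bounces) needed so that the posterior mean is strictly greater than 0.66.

k = 39

After k conversions and 0 bounces the posterior is Beta(10+k, 25), with mean (10+k)/(10+25+k).
Set (10+k)/(35+k) > 0.66 and solve: k > (0.66·35 − 10)/(1 − 0.66) = 38.529.
The smallest integer exceeding 38.529 is 39, and checking k=39: (49)/(74) = 0.6622 > 0.66.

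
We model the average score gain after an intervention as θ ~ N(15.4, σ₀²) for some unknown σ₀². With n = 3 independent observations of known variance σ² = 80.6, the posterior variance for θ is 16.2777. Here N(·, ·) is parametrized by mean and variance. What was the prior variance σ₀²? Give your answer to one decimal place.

For the Normal–Normal model with known σ², precisions add: τ_n = τ₀ + n/σ².
So 1/σ₀² = 1/16.2777 − 3/80.6 = 0.061434 − 0.037221 = 0.024213.
Hence σ₀² = 1/0.024213 ≈ 41.3.

σ₀² = 41.3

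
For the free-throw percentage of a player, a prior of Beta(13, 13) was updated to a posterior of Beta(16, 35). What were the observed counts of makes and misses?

3 makes and 22 misses

Under Beta–binomial conjugacy the posterior parameters are (α+s, β+f).
Match parameters: s=16−13=3, f=35−13=22.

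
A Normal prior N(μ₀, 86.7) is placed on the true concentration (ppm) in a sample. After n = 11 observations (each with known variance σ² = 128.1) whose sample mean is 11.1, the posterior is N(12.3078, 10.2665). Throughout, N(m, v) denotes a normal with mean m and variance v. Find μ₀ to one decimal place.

μ₀ = 21.3

With known observation variance, the Normal–Normal posterior has precision τ_n = τ₀ + n/σ² and mean μ_n = (τ₀μ₀ + (n/σ²)x̄)/τ_n.
Here τ₀ = 1/86.7 = 0.011534 and τ_data = 11/128.1 = 0.085870, so τ_n = 0.097404.
Rearranging for μ₀: μ₀ = (μ_n·τ_n − τ_data·x̄)/τ₀ = (12.3078·0.097404 − 0.085870·11.1) / 0.011534 = 0.245672/0.011534 ≈ 21.3.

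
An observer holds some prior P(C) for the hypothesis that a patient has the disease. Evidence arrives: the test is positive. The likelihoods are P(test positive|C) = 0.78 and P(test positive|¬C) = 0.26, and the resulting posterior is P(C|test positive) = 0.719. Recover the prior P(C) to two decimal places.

Bayes' rule in odds form gives O(C|E) = O(C)·[P(E|C)/P(E|¬C)], hence O(C) = O(C|E)/LR.
Posterior odds = 0.719/(1−0.719) = 2.5587. LR = 0.78/0.26 = 3.0000.
Prior odds = 2.5587/3.0000 = 0.8529, so P(C) = 0.8529/(1+0.8529) ≈ 0.46.

P(C) = 0.46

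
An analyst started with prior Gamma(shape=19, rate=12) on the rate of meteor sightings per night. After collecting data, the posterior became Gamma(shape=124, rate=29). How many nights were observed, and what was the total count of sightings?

n = 17 nights with total 105 sightings

Gamma–Poisson conjugacy: posterior shape = α + Σxᵢ, posterior rate = β + n.
Matching: Σxᵢ = 124 − 19 = 105 and n = 29 − 12 = 17.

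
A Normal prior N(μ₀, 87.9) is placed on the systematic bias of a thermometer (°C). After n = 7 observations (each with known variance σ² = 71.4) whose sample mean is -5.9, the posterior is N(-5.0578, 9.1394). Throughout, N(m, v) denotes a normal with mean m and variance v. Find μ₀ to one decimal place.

μ₀ = 2.2

With known observation variance, the Normal–Normal posterior has precision τ_n = τ₀ + n/σ² and mean μ_n = (τ₀μ₀ + (n/σ²)x̄)/τ_n.
Here τ₀ = 1/87.9 = 0.011377 and τ_data = 7/71.4 = 0.098039, so τ_n = 0.109416.
Rearranging for μ₀: μ₀ = (μ_n·τ_n − τ_data·x̄)/τ₀ = (-5.0578·0.109416 − 0.098039·-5.9) / 0.011377 = 0.025026/0.011377 ≈ 2.2.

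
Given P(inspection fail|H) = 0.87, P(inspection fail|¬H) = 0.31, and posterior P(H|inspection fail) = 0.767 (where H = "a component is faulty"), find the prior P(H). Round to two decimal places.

P(H) = 0.54

Bayes' rule in odds form gives O(H|E) = O(H)·[P(E|H)/P(E|¬H)], hence O(H) = O(H|E)/LR.
Posterior odds = 0.767/(1−0.767) = 3.2918. LR = 0.87/0.31 = 2.8065.
Prior odds = 3.2918/2.8065 = 1.1729, so P(H) = 1.1729/(1+1.1729) ≈ 0.54.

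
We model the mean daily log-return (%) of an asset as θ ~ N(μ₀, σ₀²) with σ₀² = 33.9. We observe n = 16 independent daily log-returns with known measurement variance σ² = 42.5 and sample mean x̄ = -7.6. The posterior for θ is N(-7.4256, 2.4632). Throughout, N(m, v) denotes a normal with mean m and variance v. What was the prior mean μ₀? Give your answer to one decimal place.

The posterior mean is a precision-weighted average: μ_n = (τ₀μ₀ + τ_data·x̄)/(τ₀+τ_data), with τ₀=1/σ₀² and τ_data=n/σ².
Here τ₀ = 1/33.9 = 0.029499 and τ_data = 16/42.5 = 0.376471, so τ_n = 0.405970.
Rearranging for μ₀: μ₀ = (μ_n·τ_n − τ_data·x̄)/τ₀ = (-7.4256·0.405970 − 0.376471·-7.6) / 0.029499 = -0.153391/0.029499 ≈ -5.2.

μ₀ = -5.2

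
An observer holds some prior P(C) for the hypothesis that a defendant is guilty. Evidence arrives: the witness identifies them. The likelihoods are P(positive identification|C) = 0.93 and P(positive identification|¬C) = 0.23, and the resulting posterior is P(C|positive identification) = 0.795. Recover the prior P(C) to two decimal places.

Bayes' rule in odds form gives O(C|E) = O(C)·[P(E|C)/P(E|¬C)], hence O(C) = O(C|E)/LR.
Posterior odds = 0.795/(1−0.795) = 3.8780. LR = 0.93/0.23 = 4.0435.
Prior odds = 3.8780/4.0435 = 0.9591, so P(C) = 0.9591/(1+0.9591) ≈ 0.49.

P(C) = 0.49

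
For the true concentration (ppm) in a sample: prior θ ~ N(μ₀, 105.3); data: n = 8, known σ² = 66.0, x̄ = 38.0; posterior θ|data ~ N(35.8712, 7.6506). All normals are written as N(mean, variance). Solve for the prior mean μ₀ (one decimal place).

The posterior mean is a precision-weighted average: μ_n = (τ₀μ₀ + τ_data·x̄)/(τ₀+τ_data), with τ₀=1/σ₀² and τ_data=n/σ².
Here τ₀ = 1/105.3 = 0.009497 and τ_data = 8/66.0 = 0.121212, so τ_n = 0.130709.
Rearranging for μ₀: μ₀ = (μ_n·τ_n − τ_data·x̄)/τ₀ = (35.8712·0.130709 − 0.121212·38.0) / 0.009497 = 0.082633/0.009497 ≈ 8.7.

μ₀ = 8.7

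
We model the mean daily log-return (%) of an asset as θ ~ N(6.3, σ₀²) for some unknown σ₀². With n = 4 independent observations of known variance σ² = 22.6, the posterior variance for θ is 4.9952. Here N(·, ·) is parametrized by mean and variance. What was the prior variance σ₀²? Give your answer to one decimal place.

Posterior precision equals prior precision plus data precision: 1/σ_n² = 1/σ₀² + n/σ².
So 1/σ₀² = 1/4.9952 − 4/22.6 = 0.200192 − 0.176991 = 0.023201.
Hence σ₀² = 1/0.023201 ≈ 43.1.

σ₀² = 43.1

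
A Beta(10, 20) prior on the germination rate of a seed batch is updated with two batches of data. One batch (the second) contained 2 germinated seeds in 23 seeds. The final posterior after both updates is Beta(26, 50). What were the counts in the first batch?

14 germinated seeds and 9 non-germinating seeds

Because Beta–binomial updating is additive in the counts, the combined data contributed (α_post−α_prior, β_post−β_prior) successes and failures.
Total across both batches: 26−10=16 germinated seeds, 50−20=30 non-germinating seeds.
Subtract the second batch: 16−2=14 germinated seeds and 30−21=9 non-germinating seeds.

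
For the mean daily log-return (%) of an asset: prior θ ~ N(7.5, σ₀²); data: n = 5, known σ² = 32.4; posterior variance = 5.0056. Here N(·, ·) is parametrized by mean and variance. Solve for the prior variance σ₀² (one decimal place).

σ₀² = 22.0

Posterior precision equals prior precision plus data precision: 1/σ_n² = 1/σ₀² + n/σ².
So 1/σ₀² = 1/5.0056 − 5/32.4 = 0.199776 − 0.154321 = 0.045455.
Hence σ₀² = 1/0.045455 ≈ 22.0.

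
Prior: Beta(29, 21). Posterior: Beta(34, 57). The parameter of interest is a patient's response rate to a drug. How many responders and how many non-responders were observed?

5 responders and 36 non-responders

A Beta(a, b) prior with s successes and f failures in binomial data gives a Beta(a+s, b+f) posterior.
So s = 34 − 29 = 5 and f = 57 − 21 = 36.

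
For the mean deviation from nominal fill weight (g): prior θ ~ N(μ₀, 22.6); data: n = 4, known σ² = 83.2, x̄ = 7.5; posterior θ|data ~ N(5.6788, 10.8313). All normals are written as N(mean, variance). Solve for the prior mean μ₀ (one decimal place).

With known observation variance, the Normal–Normal posterior has precision τ_n = τ₀ + n/σ² and mean μ_n = (τ₀μ₀ + (n/σ²)x̄)/τ_n.
Here τ₀ = 1/22.6 = 0.044248 and τ_data = 4/83.2 = 0.048077, so τ_n = 0.092325.
Rearranging for μ₀: μ₀ = (μ_n·τ_n − τ_data·x̄)/τ₀ = (5.6788·0.092325 − 0.048077·7.5) / 0.044248 = 0.163718/0.044248 ≈ 3.7.

μ₀ = 3.7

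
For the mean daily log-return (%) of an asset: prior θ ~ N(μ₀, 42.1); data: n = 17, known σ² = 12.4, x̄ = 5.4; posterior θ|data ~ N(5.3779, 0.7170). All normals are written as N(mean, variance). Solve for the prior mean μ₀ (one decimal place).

μ₀ = 4.1

The posterior mean is a precision-weighted average: μ_n = (τ₀μ₀ + τ_data·x̄)/(τ₀+τ_data), with τ₀=1/σ₀² and τ_data=n/σ².
Here τ₀ = 1/42.1 = 0.023753 and τ_data = 17/12.4 = 1.370968, so τ_n = 1.394721.
Rearranging for μ₀: μ₀ = (μ_n·τ_n − τ_data·x̄)/τ₀ = (5.3779·1.394721 − 1.370968·5.4) / 0.023753 = 0.097443/0.023753 ≈ 4.1.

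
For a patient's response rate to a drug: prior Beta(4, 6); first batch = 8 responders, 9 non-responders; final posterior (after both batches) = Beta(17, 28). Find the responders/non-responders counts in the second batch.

Sequential conjugate updates are equivalent to a single update on the pooled data, so total successes = posterior α − prior α and total failures = posterior β − prior β.
Total across both batches: 17−4=13 responders, 28−6=22 non-responders.
Subtract the first batch: 13−8=5 responders and 22−9=13 non-responders.

5 responders and 13 non-responders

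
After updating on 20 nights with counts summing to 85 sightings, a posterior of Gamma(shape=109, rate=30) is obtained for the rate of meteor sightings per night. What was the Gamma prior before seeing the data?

Gamma–Poisson conjugacy: posterior shape = α + Σxᵢ, posterior rate = β + n.
So α = 109 − 85 = 24 and β = 30 − 20 = 10.

Gamma(shape=24, rate=10)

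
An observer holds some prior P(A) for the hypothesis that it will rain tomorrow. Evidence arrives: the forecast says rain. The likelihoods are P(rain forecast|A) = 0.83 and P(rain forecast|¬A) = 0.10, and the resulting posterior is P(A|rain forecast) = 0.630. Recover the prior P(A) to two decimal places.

P(A) = 0.17

Bayes' rule in odds form gives O(A|E) = O(A)·[P(E|A)/P(E|¬A)], hence O(A) = O(A|E)/LR.
Posterior odds = 0.630/(1−0.630) = 1.7027. LR = 0.83/0.10 = 8.3000.
Prior odds = 1.7027/8.3000 = 0.2051, so P(A) = 0.2051/(1+0.2051) ≈ 0.17.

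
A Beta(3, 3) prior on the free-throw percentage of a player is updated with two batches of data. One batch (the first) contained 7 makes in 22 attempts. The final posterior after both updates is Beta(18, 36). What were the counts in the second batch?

8 makes and 18 misses

Because Beta–binomial updating is additive in the counts, the combined data contributed (α_post−α_prior, β_post−β_prior) successes and failures.
Total across both batches: 18−3=15 makes, 36−3=33 misses.
Subtract the first batch: 15−7=8 makes and 33−15=18 misses.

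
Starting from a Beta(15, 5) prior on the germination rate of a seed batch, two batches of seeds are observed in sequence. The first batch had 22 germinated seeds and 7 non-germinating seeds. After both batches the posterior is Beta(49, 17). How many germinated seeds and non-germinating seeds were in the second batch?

12 germinated seeds and 5 non-germinating seeds

Sequential conjugate updates are equivalent to a single update on the pooled data, so total successes = posterior α − prior α and total failures = posterior β − prior β.
Total across both batches: 49−15=34 germinated seeds, 17−5=12 non-germinating seeds.
Subtract the first batch: 34−22=12 germinated seeds and 12−7=5 non-germinating seeds.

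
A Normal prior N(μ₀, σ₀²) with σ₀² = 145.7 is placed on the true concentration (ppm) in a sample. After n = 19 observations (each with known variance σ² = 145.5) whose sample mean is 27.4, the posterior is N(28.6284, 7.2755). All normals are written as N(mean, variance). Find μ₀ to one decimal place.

μ₀ = 52.0

The posterior mean is a precision-weighted average: μ_n = (τ₀μ₀ + τ_data·x̄)/(τ₀+τ_data), with τ₀=1/σ₀² and τ_data=n/σ².
Here τ₀ = 1/145.7 = 0.006863 and τ_data = 19/145.5 = 0.130584, so τ_n = 0.137447.
Rearranging for μ₀: μ₀ = (μ_n·τ_n − τ_data·x̄)/τ₀ = (28.6284·0.137447 − 0.130584·27.4) / 0.006863 = 0.356886/0.006863 ≈ 52.0.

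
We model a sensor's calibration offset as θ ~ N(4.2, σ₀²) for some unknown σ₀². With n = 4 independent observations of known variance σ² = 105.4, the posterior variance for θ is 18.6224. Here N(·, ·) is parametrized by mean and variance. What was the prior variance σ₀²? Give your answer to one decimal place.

σ₀² = 63.5

For the Normal–Normal model with known σ², precisions add: τ_n = τ₀ + n/σ².
So 1/σ₀² = 1/18.6224 − 4/105.4 = 0.053699 − 0.037951 = 0.015748.
Hence σ₀² = 1/0.015748 ≈ 63.5.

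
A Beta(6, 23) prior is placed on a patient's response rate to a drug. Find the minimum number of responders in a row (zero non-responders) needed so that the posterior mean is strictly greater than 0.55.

k = 23

After k responders and 0 non-responders the posterior is Beta(6+k, 23), with mean (6+k)/(6+23+k).
Set (6+k)/(29+k) > 0.55 and solve: k > (0.55·29 − 6)/(1 − 0.55) = 22.111.
The smallest integer exceeding 22.111 is 23, and checking k=23: (29)/(52) = 0.5577 > 0.55.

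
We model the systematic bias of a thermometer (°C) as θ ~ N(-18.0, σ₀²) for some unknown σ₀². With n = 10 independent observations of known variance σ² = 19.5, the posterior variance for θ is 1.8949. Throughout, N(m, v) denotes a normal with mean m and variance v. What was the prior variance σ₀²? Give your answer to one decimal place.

σ₀² = 67.1

Posterior precision equals prior precision plus data precision: 1/σ_n² = 1/σ₀² + n/σ².
So 1/σ₀² = 1/1.8949 − 10/19.5 = 0.527732 − 0.512821 = 0.014911.
Hence σ₀² = 1/0.014911 ≈ 67.1.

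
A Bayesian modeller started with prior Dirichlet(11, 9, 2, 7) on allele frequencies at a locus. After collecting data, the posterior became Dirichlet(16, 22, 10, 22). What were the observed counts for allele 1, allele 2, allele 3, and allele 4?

For a Dirichlet(α) prior with multinomial counts c, the posterior is Dirichlet(α + c) componentwise.
Counts are posterior − prior componentwise: 16−11=5, 22−9=13, 10−2=8, 22−7=15.

counts (5, 13, 8, 15)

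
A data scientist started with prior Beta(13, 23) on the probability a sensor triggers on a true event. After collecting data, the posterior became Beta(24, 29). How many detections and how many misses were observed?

Under Beta–binomial conjugacy the posterior parameters are (α+s, β+f).
So s = 24 − 13 = 11 and f = 29 − 23 = 6.

11 detections and 6 misses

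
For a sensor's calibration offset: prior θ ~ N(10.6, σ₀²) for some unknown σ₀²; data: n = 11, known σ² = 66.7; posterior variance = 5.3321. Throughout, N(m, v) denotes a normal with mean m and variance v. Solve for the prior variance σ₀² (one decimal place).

For the Normal–Normal model with known σ², precisions add: τ_n = τ₀ + n/σ².
So 1/σ₀² = 1/5.3321 − 11/66.7 = 0.187543 − 0.164918 = 0.022625.
Hence σ₀² = 1/0.022625 ≈ 44.2.

σ₀² = 44.2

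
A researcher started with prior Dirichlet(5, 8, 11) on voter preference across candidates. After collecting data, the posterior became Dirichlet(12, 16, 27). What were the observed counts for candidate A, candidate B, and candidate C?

For a Dirichlet(α) prior with multinomial counts c, the posterior is Dirichlet(α + c) componentwise.
Counts are posterior − prior componentwise: 12−5=7, 16−8=8, 27−11=16.

counts (7, 8, 16)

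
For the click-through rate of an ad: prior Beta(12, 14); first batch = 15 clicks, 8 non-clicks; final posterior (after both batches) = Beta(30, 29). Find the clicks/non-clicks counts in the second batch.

Sequential conjugate updates are equivalent to a single update on the pooled data, so total successes = posterior α − prior α and total failures = posterior β − prior β.
Total across both batches: 30−12=18 clicks, 29−14=15 non-clicks.
Subtract the first batch: 18−15=3 clicks and 15−8=7 non-clicks.

3 clicks and 7 non-clicks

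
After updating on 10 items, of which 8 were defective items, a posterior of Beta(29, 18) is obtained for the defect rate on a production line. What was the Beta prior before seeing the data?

A Beta(α, β) prior with s successes and f failures in binomial data gives a Beta(α+s, β+f) posterior.
So α = 29 − 8 = 21 and β = 18 − 2 = 16.

Beta(21, 16)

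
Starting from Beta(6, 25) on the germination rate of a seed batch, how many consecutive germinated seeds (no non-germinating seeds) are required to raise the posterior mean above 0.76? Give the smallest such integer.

After k germinated seeds and 0 non-germinating seeds the posterior is Beta(6+k, 25), with mean (6+k)/(6+25+k).
Set (6+k)/(31+k) > 0.76 and solve: k > (0.76·31 − 6)/(1 − 0.76) = 73.167.
The smallest integer exceeding 73.167 is 74.

k = 74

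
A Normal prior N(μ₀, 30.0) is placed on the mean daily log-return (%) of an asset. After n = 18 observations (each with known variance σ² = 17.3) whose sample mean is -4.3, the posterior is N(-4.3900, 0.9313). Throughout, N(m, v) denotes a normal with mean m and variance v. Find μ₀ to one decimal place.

μ₀ = -7.2

The posterior mean is a precision-weighted average: μ_n = (τ₀μ₀ + τ_data·x̄)/(τ₀+τ_data), with τ₀=1/σ₀² and τ_data=n/σ².
Here τ₀ = 1/30.0 = 0.033333 and τ_data = 18/17.3 = 1.040462, so τ_n = 1.073795.
Rearranging for μ₀: μ₀ = (μ_n·τ_n − τ_data·x̄)/τ₀ = (-4.3900·1.073795 − 1.040462·-4.3) / 0.033333 = -0.239973/0.033333 ≈ -7.2.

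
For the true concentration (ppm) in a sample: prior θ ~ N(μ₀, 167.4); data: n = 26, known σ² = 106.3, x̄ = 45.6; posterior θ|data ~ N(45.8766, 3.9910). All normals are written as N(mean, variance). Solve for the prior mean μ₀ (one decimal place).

With known observation variance, the Normal–Normal posterior has precision τ_n = τ₀ + n/σ² and mean μ_n = (τ₀μ₀ + (n/σ²)x̄)/τ_n.
Here τ₀ = 1/167.4 = 0.005974 and τ_data = 26/106.3 = 0.244591, so τ_n = 0.250565.
Rearranging for μ₀: μ₀ = (μ_n·τ_n − τ_data·x̄)/τ₀ = (45.8766·0.250565 − 0.244591·45.6) / 0.005974 = 0.341721/0.005974 ≈ 57.2.

μ₀ = 57.2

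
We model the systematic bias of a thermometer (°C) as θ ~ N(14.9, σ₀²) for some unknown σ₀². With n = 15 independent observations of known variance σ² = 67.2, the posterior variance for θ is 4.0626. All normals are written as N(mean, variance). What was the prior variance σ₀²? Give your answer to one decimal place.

σ₀² = 43.6

Posterior precision equals prior precision plus data precision: 1/σ_n² = 1/σ₀² + n/σ².
So 1/σ₀² = 1/4.0626 − 15/67.2 = 0.246148 − 0.223214 = 0.022934.
Hence σ₀² = 1/0.022934 ≈ 43.6.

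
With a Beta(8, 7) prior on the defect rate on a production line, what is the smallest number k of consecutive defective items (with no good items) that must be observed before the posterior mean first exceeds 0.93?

After k defective items and 0 good items the posterior is Beta(8+k, 7), with mean (8+k)/(8+7+k).
Set (8+k)/(15+k) > 0.93 and solve: k > (0.93·15 − 8)/(1 − 0.93) = 85.000.
The smallest integer exceeding 85.000 is 86, and checking k=86: (94)/(101) = 0.9307 > 0.93.

k = 86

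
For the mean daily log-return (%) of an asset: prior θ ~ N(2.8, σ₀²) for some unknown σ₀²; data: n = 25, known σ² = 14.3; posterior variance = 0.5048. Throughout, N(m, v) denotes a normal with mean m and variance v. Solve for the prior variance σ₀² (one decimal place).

σ₀² = 4.3

Posterior precision equals prior precision plus data precision: 1/σ_n² = 1/σ₀² + n/σ².
So 1/σ₀² = 1/0.5048 − 25/14.3 = 1.980983 − 1.748252 = 0.232731.
Hence σ₀² = 1/0.232731 ≈ 4.3.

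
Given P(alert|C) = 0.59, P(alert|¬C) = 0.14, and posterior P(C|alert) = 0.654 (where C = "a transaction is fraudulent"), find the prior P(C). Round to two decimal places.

P(C) = 0.31

In odds form, posterior odds = prior odds × likelihood ratio, so prior odds = posterior odds ÷ LR.
Posterior odds = 0.654/(1−0.654) = 1.8902. LR = 0.59/0.14 = 4.2143.
Prior odds = 1.8902/4.2143 = 0.4485, so P(C) = 0.4485/(1+0.4485) ≈ 0.31.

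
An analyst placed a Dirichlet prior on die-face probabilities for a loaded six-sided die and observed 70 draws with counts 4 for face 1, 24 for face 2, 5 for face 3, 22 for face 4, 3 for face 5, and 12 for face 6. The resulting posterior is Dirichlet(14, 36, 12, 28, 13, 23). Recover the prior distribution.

For a Dirichlet(α) prior with multinomial counts c, the posterior is Dirichlet(α + c) componentwise.
Subtract each count from the matching posterior parameter: 14−4=10, 36−24=12, 12−5=7, 28−22=6, 13−3=10, 23−12=11.

Dirichlet(10, 12, 7, 6, 10, 11)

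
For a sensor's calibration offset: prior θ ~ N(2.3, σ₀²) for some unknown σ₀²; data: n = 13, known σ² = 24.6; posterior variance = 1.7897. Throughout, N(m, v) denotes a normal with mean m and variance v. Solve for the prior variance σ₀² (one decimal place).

σ₀² = 33.0

Posterior precision equals prior precision plus data precision: 1/σ_n² = 1/σ₀² + n/σ².
So 1/σ₀² = 1/1.7897 − 13/24.6 = 0.558753 − 0.528455 = 0.030298.
Hence σ₀² = 1/0.030298 ≈ 33.0.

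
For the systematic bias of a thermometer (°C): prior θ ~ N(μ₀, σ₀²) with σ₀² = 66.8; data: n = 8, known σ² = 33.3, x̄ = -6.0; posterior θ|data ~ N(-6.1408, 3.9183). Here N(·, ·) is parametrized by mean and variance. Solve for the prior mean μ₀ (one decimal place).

The posterior mean is a precision-weighted average: μ_n = (τ₀μ₀ + τ_data·x̄)/(τ₀+τ_data), with τ₀=1/σ₀² and τ_data=n/σ².
Here τ₀ = 1/66.8 = 0.014970 and τ_data = 8/33.3 = 0.240240, so τ_n = 0.255210.
Rearranging for μ₀: μ₀ = (μ_n·τ_n − τ_data·x̄)/τ₀ = (-6.1408·0.255210 − 0.240240·-6.0) / 0.014970 = -0.125754/0.014970 ≈ -8.4.

μ₀ = -8.4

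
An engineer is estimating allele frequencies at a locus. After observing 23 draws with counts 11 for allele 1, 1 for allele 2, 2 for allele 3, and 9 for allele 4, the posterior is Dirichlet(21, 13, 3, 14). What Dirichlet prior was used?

For a Dirichlet(α) prior with multinomial counts c, the posterior is Dirichlet(α + c) componentwise.
Subtract each count from the matching posterior parameter: 21−11=10, 13−1=12, 3−2=1, 14−9=5.

Dirichlet(10, 12, 1, 5)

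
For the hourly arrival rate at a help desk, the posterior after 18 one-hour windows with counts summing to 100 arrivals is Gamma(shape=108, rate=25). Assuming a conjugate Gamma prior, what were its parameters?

A Gamma(α, β) prior (rate parametrization) on a Poisson rate with n observations summing to S gives posterior Gamma(α+S, β+n).
So α = 108 − 100 = 8 and β = 25 − 18 = 7.

Gamma(shape=8, rate=7)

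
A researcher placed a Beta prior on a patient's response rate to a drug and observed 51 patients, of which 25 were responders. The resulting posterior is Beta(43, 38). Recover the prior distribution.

Beta is conjugate to the binomial likelihood: posterior = Beta(a+s, b+f).
So a = 43 − 25 = 18 and b = 38 − 26 = 12.

Beta(18, 12)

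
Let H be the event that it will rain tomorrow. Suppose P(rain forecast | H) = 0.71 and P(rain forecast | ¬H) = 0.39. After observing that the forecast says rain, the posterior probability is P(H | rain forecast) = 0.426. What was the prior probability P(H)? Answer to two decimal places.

In odds form, posterior odds = prior odds × likelihood ratio, so prior odds = posterior odds ÷ LR.
Posterior odds = 0.426/(1−0.426) = 0.7422. LR = 0.71/0.39 = 1.8205.
Prior odds = 0.7422/1.8205 = 0.4077, so P(H) = 0.4077/(1+0.4077) ≈ 0.29.

P(H) = 0.29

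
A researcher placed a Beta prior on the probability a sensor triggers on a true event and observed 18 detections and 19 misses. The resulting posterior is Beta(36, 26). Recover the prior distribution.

A Beta(α, β) prior with s successes and f failures in binomial data gives a Beta(α+s, β+f) posterior.
Subtract the data counts: 36−18=18, 26−19=7.

Beta(18, 7)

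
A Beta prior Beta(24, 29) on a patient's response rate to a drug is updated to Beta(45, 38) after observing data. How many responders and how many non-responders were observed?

21 responders and 9 non-responders

Beta is conjugate to the binomial likelihood: posterior = Beta(α+s, β+f).
So s = 45 − 24 = 21 and f = 38 − 29 = 9.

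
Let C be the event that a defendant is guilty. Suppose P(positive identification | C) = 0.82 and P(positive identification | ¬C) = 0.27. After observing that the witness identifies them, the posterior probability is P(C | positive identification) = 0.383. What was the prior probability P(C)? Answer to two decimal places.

Bayes' rule in odds form gives O(C|E) = O(C)·[P(E|C)/P(E|¬C)], hence O(C) = O(C|E)/LR.
Posterior odds = 0.383/(1−0.383) = 0.6207. LR = 0.82/0.27 = 3.0370.
Prior odds = 0.6207/3.0370 = 0.2044, so P(C) = 0.2044/(1+0.2044) ≈ 0.17.

P(C) = 0.17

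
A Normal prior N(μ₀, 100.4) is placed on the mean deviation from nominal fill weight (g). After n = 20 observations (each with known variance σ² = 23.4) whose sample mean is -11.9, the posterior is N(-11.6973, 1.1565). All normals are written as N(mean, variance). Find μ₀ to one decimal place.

With known observation variance, the Normal–Normal posterior has precision τ_n = τ₀ + n/σ² and mean μ_n = (τ₀μ₀ + (n/σ²)x̄)/τ_n.
Here τ₀ = 1/100.4 = 0.009960 and τ_data = 20/23.4 = 0.854701, so τ_n = 0.864661.
Rearranging for μ₀: μ₀ = (μ_n·τ_n − τ_data·x̄)/τ₀ = (-11.6973·0.864661 − 0.854701·-11.9) / 0.009960 = 0.056743/0.009960 ≈ 5.7.

μ₀ = 5.7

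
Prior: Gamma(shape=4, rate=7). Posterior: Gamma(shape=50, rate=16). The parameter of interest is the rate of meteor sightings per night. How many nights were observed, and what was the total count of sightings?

n = 9 nights with total 46 sightings

A Gamma(α, β) prior (rate parametrization) on a Poisson rate with n observations summing to S gives posterior Gamma(α+S, β+n).
Matching: Σxᵢ = 50 − 4 = 46 and n = 16 − 7 = 9.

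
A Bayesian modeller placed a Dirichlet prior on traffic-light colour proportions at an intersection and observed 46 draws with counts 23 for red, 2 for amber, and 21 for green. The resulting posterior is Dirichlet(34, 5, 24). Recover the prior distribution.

For a Dirichlet(α) prior with multinomial counts c, the posterior is Dirichlet(α + c) componentwise.
Subtract each count from the matching posterior parameter: 34−23=11, 5−2=3, 24−21=3.

Dirichlet(11, 3, 3)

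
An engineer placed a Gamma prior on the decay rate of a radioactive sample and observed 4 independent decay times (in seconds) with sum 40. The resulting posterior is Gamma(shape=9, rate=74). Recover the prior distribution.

Gamma–exponential conjugacy: posterior shape = α + n, posterior rate = β + Σtᵢ.
So α = 9 − 4 = 5 and β = 74 − 40 = 34.

Gamma(shape=5, rate=34)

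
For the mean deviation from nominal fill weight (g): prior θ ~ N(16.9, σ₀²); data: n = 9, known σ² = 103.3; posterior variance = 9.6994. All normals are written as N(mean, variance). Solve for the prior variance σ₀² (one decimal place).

σ₀² = 62.6

For the Normal–Normal model with known σ², precisions add: τ_n = τ₀ + n/σ².
So 1/σ₀² = 1/9.6994 − 9/103.3 = 0.103099 − 0.087125 = 0.015974.
Hence σ₀² = 1/0.015974 ≈ 62.6.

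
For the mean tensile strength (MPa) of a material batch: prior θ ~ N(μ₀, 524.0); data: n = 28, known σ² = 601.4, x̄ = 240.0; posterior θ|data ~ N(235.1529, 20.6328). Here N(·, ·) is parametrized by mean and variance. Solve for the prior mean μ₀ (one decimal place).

The posterior mean is a precision-weighted average: μ_n = (τ₀μ₀ + τ_data·x̄)/(τ₀+τ_data), with τ₀=1/σ₀² and τ_data=n/σ².
Here τ₀ = 1/524.0 = 0.001908 and τ_data = 28/601.4 = 0.046558, so τ_n = 0.048466.
Rearranging for μ₀: μ₀ = (μ_n·τ_n − τ_data·x̄)/τ₀ = (235.1529·0.048466 − 0.046558·240.0) / 0.001908 = 0.223000/0.001908 ≈ 116.9.

μ₀ = 116.9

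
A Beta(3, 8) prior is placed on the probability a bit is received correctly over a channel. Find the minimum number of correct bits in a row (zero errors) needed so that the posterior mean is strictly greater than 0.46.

After k correct bits and 0 errors the posterior is Beta(3+k, 8), with mean (3+k)/(3+8+k).
Set (3+k)/(11+k) > 0.46 and solve: k > (0.46·11 − 3)/(1 − 0.46) = 3.815.
The smallest integer exceeding 3.815 is 4.

k = 4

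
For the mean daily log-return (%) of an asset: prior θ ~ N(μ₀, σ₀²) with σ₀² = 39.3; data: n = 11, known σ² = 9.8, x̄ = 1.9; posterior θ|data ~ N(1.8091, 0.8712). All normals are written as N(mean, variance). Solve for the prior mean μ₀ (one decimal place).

μ₀ = -2.2

With known observation variance, the Normal–Normal posterior has precision τ_n = τ₀ + n/σ² and mean μ_n = (τ₀μ₀ + (n/σ²)x̄)/τ_n.
Here τ₀ = 1/39.3 = 0.025445 and τ_data = 11/9.8 = 1.122449, so τ_n = 1.147894.
Rearranging for μ₀: μ₀ = (μ_n·τ_n − τ_data·x̄)/τ₀ = (1.8091·1.147894 − 1.122449·1.9) / 0.025445 = -0.055998/0.025445 ≈ -2.2.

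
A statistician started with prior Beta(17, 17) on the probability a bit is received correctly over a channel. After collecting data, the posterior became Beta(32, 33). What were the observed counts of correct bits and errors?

Beta is conjugate to the binomial likelihood: posterior = Beta(α+s, β+f).
So s = 32 − 17 = 15 and f = 33 − 17 = 16.

15 correct bits and 16 errors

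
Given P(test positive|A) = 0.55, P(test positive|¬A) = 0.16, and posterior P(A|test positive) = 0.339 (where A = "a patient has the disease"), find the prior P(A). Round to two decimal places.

In odds form, posterior odds = prior odds × likelihood ratio, so prior odds = posterior odds ÷ LR.
Posterior odds = 0.339/(1−0.339) = 0.5129. LR = 0.55/0.16 = 3.4375.
Prior odds = 0.5129/3.4375 = 0.1492, so P(A) = 0.1492/(1+0.1492) ≈ 0.13.

P(A) = 0.13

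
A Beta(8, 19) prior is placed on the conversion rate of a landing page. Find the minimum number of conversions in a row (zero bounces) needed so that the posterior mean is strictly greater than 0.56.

k = 17

After k conversions and 0 bounces the posterior is Beta(8+k, 19), with mean (8+k)/(8+19+k).
Set (8+k)/(27+k) > 0.56 and solve: k > (0.56·27 − 8)/(1 − 0.56) = 16.182.
The smallest integer exceeding 16.182 is 17.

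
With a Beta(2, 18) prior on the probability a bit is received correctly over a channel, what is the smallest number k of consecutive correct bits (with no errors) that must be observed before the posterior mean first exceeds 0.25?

k = 5

After k correct bits and 0 errors the posterior is Beta(2+k, 18), with mean (2+k)/(2+18+k).
Set (2+k)/(20+k) > 0.25 and solve: k > (0.25·20 − 2)/(1 − 0.25) = 4.000.
The smallest integer exceeding 4.000 is 5.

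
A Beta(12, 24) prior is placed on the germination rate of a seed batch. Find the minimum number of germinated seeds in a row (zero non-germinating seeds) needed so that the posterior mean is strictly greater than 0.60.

After k germinated seeds and 0 non-germinating seeds the posterior is Beta(12+k, 24), with mean (12+k)/(12+24+k).
Set (12+k)/(36+k) > 0.60 and solve: k > (0.60·36 − 12)/(1 − 0.60) = 24.000.
The smallest integer exceeding 24.000 is 25.

k = 25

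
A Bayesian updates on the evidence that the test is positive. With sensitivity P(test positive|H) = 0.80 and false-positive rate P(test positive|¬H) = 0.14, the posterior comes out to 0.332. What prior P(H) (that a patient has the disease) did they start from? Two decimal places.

P(H) = 0.08

In odds form, posterior odds = prior odds × likelihood ratio, so prior odds = posterior odds ÷ LR.
Posterior odds = 0.332/(1−0.332) = 0.4970. LR = 0.80/0.14 = 5.7143.
Prior odds = 0.4970/5.7143 = 0.0870, so P(H) = 0.0870/(1+0.0870) ≈ 0.08.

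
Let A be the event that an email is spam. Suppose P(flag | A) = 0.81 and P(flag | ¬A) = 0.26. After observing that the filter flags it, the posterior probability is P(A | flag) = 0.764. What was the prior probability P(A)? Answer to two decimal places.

In odds form, posterior odds = prior odds × likelihood ratio, so prior odds = posterior odds ÷ LR.
Posterior odds = 0.764/(1−0.764) = 3.2373. LR = 0.81/0.26 = 3.1154.
Prior odds = 3.2373/3.1154 = 1.0391, so P(A) = 1.0391/(1+1.0391) ≈ 0.51.

P(A) = 0.51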